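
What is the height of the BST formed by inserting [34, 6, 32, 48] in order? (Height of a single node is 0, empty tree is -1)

Insertion order: [34, 6, 32, 48]
Tree (level-order array): [34, 6, 48, None, 32]
Compute height bottom-up (empty subtree = -1):
  height(32) = 1 + max(-1, -1) = 0
  height(6) = 1 + max(-1, 0) = 1
  height(48) = 1 + max(-1, -1) = 0
  height(34) = 1 + max(1, 0) = 2
Height = 2


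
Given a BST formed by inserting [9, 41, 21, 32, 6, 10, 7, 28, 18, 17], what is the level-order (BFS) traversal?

Tree insertion order: [9, 41, 21, 32, 6, 10, 7, 28, 18, 17]
Tree (level-order array): [9, 6, 41, None, 7, 21, None, None, None, 10, 32, None, 18, 28, None, 17]
BFS from the root, enqueuing left then right child of each popped node:
  queue [9] -> pop 9, enqueue [6, 41], visited so far: [9]
  queue [6, 41] -> pop 6, enqueue [7], visited so far: [9, 6]
  queue [41, 7] -> pop 41, enqueue [21], visited so far: [9, 6, 41]
  queue [7, 21] -> pop 7, enqueue [none], visited so far: [9, 6, 41, 7]
  queue [21] -> pop 21, enqueue [10, 32], visited so far: [9, 6, 41, 7, 21]
  queue [10, 32] -> pop 10, enqueue [18], visited so far: [9, 6, 41, 7, 21, 10]
  queue [32, 18] -> pop 32, enqueue [28], visited so far: [9, 6, 41, 7, 21, 10, 32]
  queue [18, 28] -> pop 18, enqueue [17], visited so far: [9, 6, 41, 7, 21, 10, 32, 18]
  queue [28, 17] -> pop 28, enqueue [none], visited so far: [9, 6, 41, 7, 21, 10, 32, 18, 28]
  queue [17] -> pop 17, enqueue [none], visited so far: [9, 6, 41, 7, 21, 10, 32, 18, 28, 17]
Result: [9, 6, 41, 7, 21, 10, 32, 18, 28, 17]


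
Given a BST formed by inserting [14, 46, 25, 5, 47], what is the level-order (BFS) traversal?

Tree insertion order: [14, 46, 25, 5, 47]
Tree (level-order array): [14, 5, 46, None, None, 25, 47]
BFS from the root, enqueuing left then right child of each popped node:
  queue [14] -> pop 14, enqueue [5, 46], visited so far: [14]
  queue [5, 46] -> pop 5, enqueue [none], visited so far: [14, 5]
  queue [46] -> pop 46, enqueue [25, 47], visited so far: [14, 5, 46]
  queue [25, 47] -> pop 25, enqueue [none], visited so far: [14, 5, 46, 25]
  queue [47] -> pop 47, enqueue [none], visited so far: [14, 5, 46, 25, 47]
Result: [14, 5, 46, 25, 47]


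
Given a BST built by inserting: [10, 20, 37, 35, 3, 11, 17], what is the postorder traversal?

Tree insertion order: [10, 20, 37, 35, 3, 11, 17]
Tree (level-order array): [10, 3, 20, None, None, 11, 37, None, 17, 35]
Postorder traversal: [3, 17, 11, 35, 37, 20, 10]


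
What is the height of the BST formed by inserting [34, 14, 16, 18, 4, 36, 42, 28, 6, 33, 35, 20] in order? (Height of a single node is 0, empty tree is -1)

Insertion order: [34, 14, 16, 18, 4, 36, 42, 28, 6, 33, 35, 20]
Tree (level-order array): [34, 14, 36, 4, 16, 35, 42, None, 6, None, 18, None, None, None, None, None, None, None, 28, 20, 33]
Compute height bottom-up (empty subtree = -1):
  height(6) = 1 + max(-1, -1) = 0
  height(4) = 1 + max(-1, 0) = 1
  height(20) = 1 + max(-1, -1) = 0
  height(33) = 1 + max(-1, -1) = 0
  height(28) = 1 + max(0, 0) = 1
  height(18) = 1 + max(-1, 1) = 2
  height(16) = 1 + max(-1, 2) = 3
  height(14) = 1 + max(1, 3) = 4
  height(35) = 1 + max(-1, -1) = 0
  height(42) = 1 + max(-1, -1) = 0
  height(36) = 1 + max(0, 0) = 1
  height(34) = 1 + max(4, 1) = 5
Height = 5


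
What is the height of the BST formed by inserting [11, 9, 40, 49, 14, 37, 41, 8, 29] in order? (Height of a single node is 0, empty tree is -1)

Insertion order: [11, 9, 40, 49, 14, 37, 41, 8, 29]
Tree (level-order array): [11, 9, 40, 8, None, 14, 49, None, None, None, 37, 41, None, 29]
Compute height bottom-up (empty subtree = -1):
  height(8) = 1 + max(-1, -1) = 0
  height(9) = 1 + max(0, -1) = 1
  height(29) = 1 + max(-1, -1) = 0
  height(37) = 1 + max(0, -1) = 1
  height(14) = 1 + max(-1, 1) = 2
  height(41) = 1 + max(-1, -1) = 0
  height(49) = 1 + max(0, -1) = 1
  height(40) = 1 + max(2, 1) = 3
  height(11) = 1 + max(1, 3) = 4
Height = 4


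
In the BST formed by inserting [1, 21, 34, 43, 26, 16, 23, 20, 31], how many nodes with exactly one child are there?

Tree built from: [1, 21, 34, 43, 26, 16, 23, 20, 31]
Tree (level-order array): [1, None, 21, 16, 34, None, 20, 26, 43, None, None, 23, 31]
Rule: These are nodes with exactly 1 non-null child.
Per-node child counts:
  node 1: 1 child(ren)
  node 21: 2 child(ren)
  node 16: 1 child(ren)
  node 20: 0 child(ren)
  node 34: 2 child(ren)
  node 26: 2 child(ren)
  node 23: 0 child(ren)
  node 31: 0 child(ren)
  node 43: 0 child(ren)
Matching nodes: [1, 16]
Count of nodes with exactly one child: 2


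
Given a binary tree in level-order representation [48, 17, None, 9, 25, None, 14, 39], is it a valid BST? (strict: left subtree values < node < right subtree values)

Level-order array: [48, 17, None, 9, 25, None, 14, 39]
Validate using subtree bounds (lo, hi): at each node, require lo < value < hi,
then recurse left with hi=value and right with lo=value.
Preorder trace (stopping at first violation):
  at node 48 with bounds (-inf, +inf): OK
  at node 17 with bounds (-inf, 48): OK
  at node 9 with bounds (-inf, 17): OK
  at node 14 with bounds (9, 17): OK
  at node 25 with bounds (17, 48): OK
  at node 39 with bounds (17, 25): VIOLATION
Node 39 violates its bound: not (17 < 39 < 25).
Result: Not a valid BST


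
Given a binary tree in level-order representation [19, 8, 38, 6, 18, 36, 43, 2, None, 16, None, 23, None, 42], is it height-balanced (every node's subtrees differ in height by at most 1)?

Tree (level-order array): [19, 8, 38, 6, 18, 36, 43, 2, None, 16, None, 23, None, 42]
Definition: a tree is height-balanced if, at every node, |h(left) - h(right)| <= 1 (empty subtree has height -1).
Bottom-up per-node check:
  node 2: h_left=-1, h_right=-1, diff=0 [OK], height=0
  node 6: h_left=0, h_right=-1, diff=1 [OK], height=1
  node 16: h_left=-1, h_right=-1, diff=0 [OK], height=0
  node 18: h_left=0, h_right=-1, diff=1 [OK], height=1
  node 8: h_left=1, h_right=1, diff=0 [OK], height=2
  node 23: h_left=-1, h_right=-1, diff=0 [OK], height=0
  node 36: h_left=0, h_right=-1, diff=1 [OK], height=1
  node 42: h_left=-1, h_right=-1, diff=0 [OK], height=0
  node 43: h_left=0, h_right=-1, diff=1 [OK], height=1
  node 38: h_left=1, h_right=1, diff=0 [OK], height=2
  node 19: h_left=2, h_right=2, diff=0 [OK], height=3
All nodes satisfy the balance condition.
Result: Balanced


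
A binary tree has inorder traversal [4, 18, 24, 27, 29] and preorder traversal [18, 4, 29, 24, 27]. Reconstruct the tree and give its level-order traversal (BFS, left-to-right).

Inorder:  [4, 18, 24, 27, 29]
Preorder: [18, 4, 29, 24, 27]
Algorithm: preorder visits root first, so consume preorder in order;
for each root, split the current inorder slice at that value into
left-subtree inorder and right-subtree inorder, then recurse.
Recursive splits:
  root=18; inorder splits into left=[4], right=[24, 27, 29]
  root=4; inorder splits into left=[], right=[]
  root=29; inorder splits into left=[24, 27], right=[]
  root=24; inorder splits into left=[], right=[27]
  root=27; inorder splits into left=[], right=[]
Reconstructed level-order: [18, 4, 29, 24, 27]


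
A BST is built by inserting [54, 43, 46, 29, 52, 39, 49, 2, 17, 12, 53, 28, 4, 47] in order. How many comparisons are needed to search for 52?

Search path for 52: 54 -> 43 -> 46 -> 52
Found: True
Comparisons: 4


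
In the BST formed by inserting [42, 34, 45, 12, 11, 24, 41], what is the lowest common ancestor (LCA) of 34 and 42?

Tree insertion order: [42, 34, 45, 12, 11, 24, 41]
Tree (level-order array): [42, 34, 45, 12, 41, None, None, 11, 24]
In a BST, the LCA of p=34, q=42 is the first node v on the
root-to-leaf path with p <= v <= q (go left if both < v, right if both > v).
Walk from root:
  at 42: 34 <= 42 <= 42, this is the LCA
LCA = 42


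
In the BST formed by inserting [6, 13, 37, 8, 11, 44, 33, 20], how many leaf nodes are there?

Tree built from: [6, 13, 37, 8, 11, 44, 33, 20]
Tree (level-order array): [6, None, 13, 8, 37, None, 11, 33, 44, None, None, 20]
Rule: A leaf has 0 children.
Per-node child counts:
  node 6: 1 child(ren)
  node 13: 2 child(ren)
  node 8: 1 child(ren)
  node 11: 0 child(ren)
  node 37: 2 child(ren)
  node 33: 1 child(ren)
  node 20: 0 child(ren)
  node 44: 0 child(ren)
Matching nodes: [11, 20, 44]
Count of leaf nodes: 3


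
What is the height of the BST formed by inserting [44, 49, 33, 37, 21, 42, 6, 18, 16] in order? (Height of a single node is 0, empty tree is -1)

Insertion order: [44, 49, 33, 37, 21, 42, 6, 18, 16]
Tree (level-order array): [44, 33, 49, 21, 37, None, None, 6, None, None, 42, None, 18, None, None, 16]
Compute height bottom-up (empty subtree = -1):
  height(16) = 1 + max(-1, -1) = 0
  height(18) = 1 + max(0, -1) = 1
  height(6) = 1 + max(-1, 1) = 2
  height(21) = 1 + max(2, -1) = 3
  height(42) = 1 + max(-1, -1) = 0
  height(37) = 1 + max(-1, 0) = 1
  height(33) = 1 + max(3, 1) = 4
  height(49) = 1 + max(-1, -1) = 0
  height(44) = 1 + max(4, 0) = 5
Height = 5


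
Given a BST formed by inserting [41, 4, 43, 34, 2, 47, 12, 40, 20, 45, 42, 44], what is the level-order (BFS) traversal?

Tree insertion order: [41, 4, 43, 34, 2, 47, 12, 40, 20, 45, 42, 44]
Tree (level-order array): [41, 4, 43, 2, 34, 42, 47, None, None, 12, 40, None, None, 45, None, None, 20, None, None, 44]
BFS from the root, enqueuing left then right child of each popped node:
  queue [41] -> pop 41, enqueue [4, 43], visited so far: [41]
  queue [4, 43] -> pop 4, enqueue [2, 34], visited so far: [41, 4]
  queue [43, 2, 34] -> pop 43, enqueue [42, 47], visited so far: [41, 4, 43]
  queue [2, 34, 42, 47] -> pop 2, enqueue [none], visited so far: [41, 4, 43, 2]
  queue [34, 42, 47] -> pop 34, enqueue [12, 40], visited so far: [41, 4, 43, 2, 34]
  queue [42, 47, 12, 40] -> pop 42, enqueue [none], visited so far: [41, 4, 43, 2, 34, 42]
  queue [47, 12, 40] -> pop 47, enqueue [45], visited so far: [41, 4, 43, 2, 34, 42, 47]
  queue [12, 40, 45] -> pop 12, enqueue [20], visited so far: [41, 4, 43, 2, 34, 42, 47, 12]
  queue [40, 45, 20] -> pop 40, enqueue [none], visited so far: [41, 4, 43, 2, 34, 42, 47, 12, 40]
  queue [45, 20] -> pop 45, enqueue [44], visited so far: [41, 4, 43, 2, 34, 42, 47, 12, 40, 45]
  queue [20, 44] -> pop 20, enqueue [none], visited so far: [41, 4, 43, 2, 34, 42, 47, 12, 40, 45, 20]
  queue [44] -> pop 44, enqueue [none], visited so far: [41, 4, 43, 2, 34, 42, 47, 12, 40, 45, 20, 44]
Result: [41, 4, 43, 2, 34, 42, 47, 12, 40, 45, 20, 44]


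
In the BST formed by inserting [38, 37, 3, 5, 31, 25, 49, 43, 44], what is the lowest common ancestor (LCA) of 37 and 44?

Tree insertion order: [38, 37, 3, 5, 31, 25, 49, 43, 44]
Tree (level-order array): [38, 37, 49, 3, None, 43, None, None, 5, None, 44, None, 31, None, None, 25]
In a BST, the LCA of p=37, q=44 is the first node v on the
root-to-leaf path with p <= v <= q (go left if both < v, right if both > v).
Walk from root:
  at 38: 37 <= 38 <= 44, this is the LCA
LCA = 38


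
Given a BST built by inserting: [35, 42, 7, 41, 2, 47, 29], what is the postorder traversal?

Tree insertion order: [35, 42, 7, 41, 2, 47, 29]
Tree (level-order array): [35, 7, 42, 2, 29, 41, 47]
Postorder traversal: [2, 29, 7, 41, 47, 42, 35]


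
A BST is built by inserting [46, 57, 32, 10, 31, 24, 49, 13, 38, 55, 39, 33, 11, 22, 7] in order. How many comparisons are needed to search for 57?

Search path for 57: 46 -> 57
Found: True
Comparisons: 2


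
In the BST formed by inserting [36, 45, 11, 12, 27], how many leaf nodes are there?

Tree built from: [36, 45, 11, 12, 27]
Tree (level-order array): [36, 11, 45, None, 12, None, None, None, 27]
Rule: A leaf has 0 children.
Per-node child counts:
  node 36: 2 child(ren)
  node 11: 1 child(ren)
  node 12: 1 child(ren)
  node 27: 0 child(ren)
  node 45: 0 child(ren)
Matching nodes: [27, 45]
Count of leaf nodes: 2


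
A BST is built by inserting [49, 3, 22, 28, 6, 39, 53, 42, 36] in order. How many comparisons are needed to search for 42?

Search path for 42: 49 -> 3 -> 22 -> 28 -> 39 -> 42
Found: True
Comparisons: 6


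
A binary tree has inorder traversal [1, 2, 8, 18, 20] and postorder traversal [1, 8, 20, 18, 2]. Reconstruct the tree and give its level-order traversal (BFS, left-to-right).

Inorder:   [1, 2, 8, 18, 20]
Postorder: [1, 8, 20, 18, 2]
Algorithm: postorder visits root last, so walk postorder right-to-left;
each value is the root of the current inorder slice — split it at that
value, recurse on the right subtree first, then the left.
Recursive splits:
  root=2; inorder splits into left=[1], right=[8, 18, 20]
  root=18; inorder splits into left=[8], right=[20]
  root=20; inorder splits into left=[], right=[]
  root=8; inorder splits into left=[], right=[]
  root=1; inorder splits into left=[], right=[]
Reconstructed level-order: [2, 1, 18, 8, 20]


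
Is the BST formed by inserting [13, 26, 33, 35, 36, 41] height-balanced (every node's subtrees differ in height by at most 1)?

Tree (level-order array): [13, None, 26, None, 33, None, 35, None, 36, None, 41]
Definition: a tree is height-balanced if, at every node, |h(left) - h(right)| <= 1 (empty subtree has height -1).
Bottom-up per-node check:
  node 41: h_left=-1, h_right=-1, diff=0 [OK], height=0
  node 36: h_left=-1, h_right=0, diff=1 [OK], height=1
  node 35: h_left=-1, h_right=1, diff=2 [FAIL (|-1-1|=2 > 1)], height=2
  node 33: h_left=-1, h_right=2, diff=3 [FAIL (|-1-2|=3 > 1)], height=3
  node 26: h_left=-1, h_right=3, diff=4 [FAIL (|-1-3|=4 > 1)], height=4
  node 13: h_left=-1, h_right=4, diff=5 [FAIL (|-1-4|=5 > 1)], height=5
Node 35 violates the condition: |-1 - 1| = 2 > 1.
Result: Not balanced


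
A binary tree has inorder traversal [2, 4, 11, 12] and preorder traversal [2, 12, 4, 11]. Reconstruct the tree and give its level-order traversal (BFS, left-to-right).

Inorder:  [2, 4, 11, 12]
Preorder: [2, 12, 4, 11]
Algorithm: preorder visits root first, so consume preorder in order;
for each root, split the current inorder slice at that value into
left-subtree inorder and right-subtree inorder, then recurse.
Recursive splits:
  root=2; inorder splits into left=[], right=[4, 11, 12]
  root=12; inorder splits into left=[4, 11], right=[]
  root=4; inorder splits into left=[], right=[11]
  root=11; inorder splits into left=[], right=[]
Reconstructed level-order: [2, 12, 4, 11]


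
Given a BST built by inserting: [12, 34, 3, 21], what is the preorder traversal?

Tree insertion order: [12, 34, 3, 21]
Tree (level-order array): [12, 3, 34, None, None, 21]
Preorder traversal: [12, 3, 34, 21]


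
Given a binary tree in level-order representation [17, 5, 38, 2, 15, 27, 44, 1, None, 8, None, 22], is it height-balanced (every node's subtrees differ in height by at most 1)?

Tree (level-order array): [17, 5, 38, 2, 15, 27, 44, 1, None, 8, None, 22]
Definition: a tree is height-balanced if, at every node, |h(left) - h(right)| <= 1 (empty subtree has height -1).
Bottom-up per-node check:
  node 1: h_left=-1, h_right=-1, diff=0 [OK], height=0
  node 2: h_left=0, h_right=-1, diff=1 [OK], height=1
  node 8: h_left=-1, h_right=-1, diff=0 [OK], height=0
  node 15: h_left=0, h_right=-1, diff=1 [OK], height=1
  node 5: h_left=1, h_right=1, diff=0 [OK], height=2
  node 22: h_left=-1, h_right=-1, diff=0 [OK], height=0
  node 27: h_left=0, h_right=-1, diff=1 [OK], height=1
  node 44: h_left=-1, h_right=-1, diff=0 [OK], height=0
  node 38: h_left=1, h_right=0, diff=1 [OK], height=2
  node 17: h_left=2, h_right=2, diff=0 [OK], height=3
All nodes satisfy the balance condition.
Result: Balanced


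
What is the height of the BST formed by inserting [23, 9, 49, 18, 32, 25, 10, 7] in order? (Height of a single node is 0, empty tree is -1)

Insertion order: [23, 9, 49, 18, 32, 25, 10, 7]
Tree (level-order array): [23, 9, 49, 7, 18, 32, None, None, None, 10, None, 25]
Compute height bottom-up (empty subtree = -1):
  height(7) = 1 + max(-1, -1) = 0
  height(10) = 1 + max(-1, -1) = 0
  height(18) = 1 + max(0, -1) = 1
  height(9) = 1 + max(0, 1) = 2
  height(25) = 1 + max(-1, -1) = 0
  height(32) = 1 + max(0, -1) = 1
  height(49) = 1 + max(1, -1) = 2
  height(23) = 1 + max(2, 2) = 3
Height = 3


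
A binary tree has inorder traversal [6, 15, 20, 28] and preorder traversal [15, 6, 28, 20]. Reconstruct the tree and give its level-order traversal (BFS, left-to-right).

Inorder:  [6, 15, 20, 28]
Preorder: [15, 6, 28, 20]
Algorithm: preorder visits root first, so consume preorder in order;
for each root, split the current inorder slice at that value into
left-subtree inorder and right-subtree inorder, then recurse.
Recursive splits:
  root=15; inorder splits into left=[6], right=[20, 28]
  root=6; inorder splits into left=[], right=[]
  root=28; inorder splits into left=[20], right=[]
  root=20; inorder splits into left=[], right=[]
Reconstructed level-order: [15, 6, 28, 20]


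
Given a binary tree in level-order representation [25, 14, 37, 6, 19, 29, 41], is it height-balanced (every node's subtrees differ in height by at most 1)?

Tree (level-order array): [25, 14, 37, 6, 19, 29, 41]
Definition: a tree is height-balanced if, at every node, |h(left) - h(right)| <= 1 (empty subtree has height -1).
Bottom-up per-node check:
  node 6: h_left=-1, h_right=-1, diff=0 [OK], height=0
  node 19: h_left=-1, h_right=-1, diff=0 [OK], height=0
  node 14: h_left=0, h_right=0, diff=0 [OK], height=1
  node 29: h_left=-1, h_right=-1, diff=0 [OK], height=0
  node 41: h_left=-1, h_right=-1, diff=0 [OK], height=0
  node 37: h_left=0, h_right=0, diff=0 [OK], height=1
  node 25: h_left=1, h_right=1, diff=0 [OK], height=2
All nodes satisfy the balance condition.
Result: Balanced


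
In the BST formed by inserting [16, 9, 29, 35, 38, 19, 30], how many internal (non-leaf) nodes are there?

Tree built from: [16, 9, 29, 35, 38, 19, 30]
Tree (level-order array): [16, 9, 29, None, None, 19, 35, None, None, 30, 38]
Rule: An internal node has at least one child.
Per-node child counts:
  node 16: 2 child(ren)
  node 9: 0 child(ren)
  node 29: 2 child(ren)
  node 19: 0 child(ren)
  node 35: 2 child(ren)
  node 30: 0 child(ren)
  node 38: 0 child(ren)
Matching nodes: [16, 29, 35]
Count of internal (non-leaf) nodes: 3


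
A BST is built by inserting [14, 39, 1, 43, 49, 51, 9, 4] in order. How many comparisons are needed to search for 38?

Search path for 38: 14 -> 39
Found: False
Comparisons: 2


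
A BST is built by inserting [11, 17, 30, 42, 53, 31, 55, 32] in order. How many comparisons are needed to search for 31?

Search path for 31: 11 -> 17 -> 30 -> 42 -> 31
Found: True
Comparisons: 5


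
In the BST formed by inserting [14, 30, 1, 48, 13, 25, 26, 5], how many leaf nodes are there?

Tree built from: [14, 30, 1, 48, 13, 25, 26, 5]
Tree (level-order array): [14, 1, 30, None, 13, 25, 48, 5, None, None, 26]
Rule: A leaf has 0 children.
Per-node child counts:
  node 14: 2 child(ren)
  node 1: 1 child(ren)
  node 13: 1 child(ren)
  node 5: 0 child(ren)
  node 30: 2 child(ren)
  node 25: 1 child(ren)
  node 26: 0 child(ren)
  node 48: 0 child(ren)
Matching nodes: [5, 26, 48]
Count of leaf nodes: 3


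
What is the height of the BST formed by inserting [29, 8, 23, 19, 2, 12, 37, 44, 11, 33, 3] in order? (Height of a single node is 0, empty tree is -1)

Insertion order: [29, 8, 23, 19, 2, 12, 37, 44, 11, 33, 3]
Tree (level-order array): [29, 8, 37, 2, 23, 33, 44, None, 3, 19, None, None, None, None, None, None, None, 12, None, 11]
Compute height bottom-up (empty subtree = -1):
  height(3) = 1 + max(-1, -1) = 0
  height(2) = 1 + max(-1, 0) = 1
  height(11) = 1 + max(-1, -1) = 0
  height(12) = 1 + max(0, -1) = 1
  height(19) = 1 + max(1, -1) = 2
  height(23) = 1 + max(2, -1) = 3
  height(8) = 1 + max(1, 3) = 4
  height(33) = 1 + max(-1, -1) = 0
  height(44) = 1 + max(-1, -1) = 0
  height(37) = 1 + max(0, 0) = 1
  height(29) = 1 + max(4, 1) = 5
Height = 5


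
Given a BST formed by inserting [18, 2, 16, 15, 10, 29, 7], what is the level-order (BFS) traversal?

Tree insertion order: [18, 2, 16, 15, 10, 29, 7]
Tree (level-order array): [18, 2, 29, None, 16, None, None, 15, None, 10, None, 7]
BFS from the root, enqueuing left then right child of each popped node:
  queue [18] -> pop 18, enqueue [2, 29], visited so far: [18]
  queue [2, 29] -> pop 2, enqueue [16], visited so far: [18, 2]
  queue [29, 16] -> pop 29, enqueue [none], visited so far: [18, 2, 29]
  queue [16] -> pop 16, enqueue [15], visited so far: [18, 2, 29, 16]
  queue [15] -> pop 15, enqueue [10], visited so far: [18, 2, 29, 16, 15]
  queue [10] -> pop 10, enqueue [7], visited so far: [18, 2, 29, 16, 15, 10]
  queue [7] -> pop 7, enqueue [none], visited so far: [18, 2, 29, 16, 15, 10, 7]
Result: [18, 2, 29, 16, 15, 10, 7]


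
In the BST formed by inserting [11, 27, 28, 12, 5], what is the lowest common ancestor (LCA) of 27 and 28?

Tree insertion order: [11, 27, 28, 12, 5]
Tree (level-order array): [11, 5, 27, None, None, 12, 28]
In a BST, the LCA of p=27, q=28 is the first node v on the
root-to-leaf path with p <= v <= q (go left if both < v, right if both > v).
Walk from root:
  at 11: both 27 and 28 > 11, go right
  at 27: 27 <= 27 <= 28, this is the LCA
LCA = 27


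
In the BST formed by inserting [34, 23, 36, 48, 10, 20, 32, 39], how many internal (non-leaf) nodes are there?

Tree built from: [34, 23, 36, 48, 10, 20, 32, 39]
Tree (level-order array): [34, 23, 36, 10, 32, None, 48, None, 20, None, None, 39]
Rule: An internal node has at least one child.
Per-node child counts:
  node 34: 2 child(ren)
  node 23: 2 child(ren)
  node 10: 1 child(ren)
  node 20: 0 child(ren)
  node 32: 0 child(ren)
  node 36: 1 child(ren)
  node 48: 1 child(ren)
  node 39: 0 child(ren)
Matching nodes: [34, 23, 10, 36, 48]
Count of internal (non-leaf) nodes: 5


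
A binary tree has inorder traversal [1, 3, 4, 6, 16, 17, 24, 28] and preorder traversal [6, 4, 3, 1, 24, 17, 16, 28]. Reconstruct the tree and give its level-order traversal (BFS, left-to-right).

Inorder:  [1, 3, 4, 6, 16, 17, 24, 28]
Preorder: [6, 4, 3, 1, 24, 17, 16, 28]
Algorithm: preorder visits root first, so consume preorder in order;
for each root, split the current inorder slice at that value into
left-subtree inorder and right-subtree inorder, then recurse.
Recursive splits:
  root=6; inorder splits into left=[1, 3, 4], right=[16, 17, 24, 28]
  root=4; inorder splits into left=[1, 3], right=[]
  root=3; inorder splits into left=[1], right=[]
  root=1; inorder splits into left=[], right=[]
  root=24; inorder splits into left=[16, 17], right=[28]
  root=17; inorder splits into left=[16], right=[]
  root=16; inorder splits into left=[], right=[]
  root=28; inorder splits into left=[], right=[]
Reconstructed level-order: [6, 4, 24, 3, 17, 28, 1, 16]


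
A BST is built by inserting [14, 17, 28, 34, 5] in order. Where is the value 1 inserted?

Starting tree (level order): [14, 5, 17, None, None, None, 28, None, 34]
Insertion path: 14 -> 5
Result: insert 1 as left child of 5
Final tree (level order): [14, 5, 17, 1, None, None, 28, None, None, None, 34]


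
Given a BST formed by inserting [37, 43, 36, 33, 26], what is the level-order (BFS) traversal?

Tree insertion order: [37, 43, 36, 33, 26]
Tree (level-order array): [37, 36, 43, 33, None, None, None, 26]
BFS from the root, enqueuing left then right child of each popped node:
  queue [37] -> pop 37, enqueue [36, 43], visited so far: [37]
  queue [36, 43] -> pop 36, enqueue [33], visited so far: [37, 36]
  queue [43, 33] -> pop 43, enqueue [none], visited so far: [37, 36, 43]
  queue [33] -> pop 33, enqueue [26], visited so far: [37, 36, 43, 33]
  queue [26] -> pop 26, enqueue [none], visited so far: [37, 36, 43, 33, 26]
Result: [37, 36, 43, 33, 26]


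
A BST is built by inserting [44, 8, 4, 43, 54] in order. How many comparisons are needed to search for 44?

Search path for 44: 44
Found: True
Comparisons: 1


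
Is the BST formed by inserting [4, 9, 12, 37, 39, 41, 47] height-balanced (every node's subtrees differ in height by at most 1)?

Tree (level-order array): [4, None, 9, None, 12, None, 37, None, 39, None, 41, None, 47]
Definition: a tree is height-balanced if, at every node, |h(left) - h(right)| <= 1 (empty subtree has height -1).
Bottom-up per-node check:
  node 47: h_left=-1, h_right=-1, diff=0 [OK], height=0
  node 41: h_left=-1, h_right=0, diff=1 [OK], height=1
  node 39: h_left=-1, h_right=1, diff=2 [FAIL (|-1-1|=2 > 1)], height=2
  node 37: h_left=-1, h_right=2, diff=3 [FAIL (|-1-2|=3 > 1)], height=3
  node 12: h_left=-1, h_right=3, diff=4 [FAIL (|-1-3|=4 > 1)], height=4
  node 9: h_left=-1, h_right=4, diff=5 [FAIL (|-1-4|=5 > 1)], height=5
  node 4: h_left=-1, h_right=5, diff=6 [FAIL (|-1-5|=6 > 1)], height=6
Node 39 violates the condition: |-1 - 1| = 2 > 1.
Result: Not balanced


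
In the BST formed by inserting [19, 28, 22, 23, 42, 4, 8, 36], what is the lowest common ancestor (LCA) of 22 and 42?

Tree insertion order: [19, 28, 22, 23, 42, 4, 8, 36]
Tree (level-order array): [19, 4, 28, None, 8, 22, 42, None, None, None, 23, 36]
In a BST, the LCA of p=22, q=42 is the first node v on the
root-to-leaf path with p <= v <= q (go left if both < v, right if both > v).
Walk from root:
  at 19: both 22 and 42 > 19, go right
  at 28: 22 <= 28 <= 42, this is the LCA
LCA = 28


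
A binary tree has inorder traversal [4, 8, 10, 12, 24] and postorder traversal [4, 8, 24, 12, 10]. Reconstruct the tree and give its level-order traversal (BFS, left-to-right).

Inorder:   [4, 8, 10, 12, 24]
Postorder: [4, 8, 24, 12, 10]
Algorithm: postorder visits root last, so walk postorder right-to-left;
each value is the root of the current inorder slice — split it at that
value, recurse on the right subtree first, then the left.
Recursive splits:
  root=10; inorder splits into left=[4, 8], right=[12, 24]
  root=12; inorder splits into left=[], right=[24]
  root=24; inorder splits into left=[], right=[]
  root=8; inorder splits into left=[4], right=[]
  root=4; inorder splits into left=[], right=[]
Reconstructed level-order: [10, 8, 12, 4, 24]


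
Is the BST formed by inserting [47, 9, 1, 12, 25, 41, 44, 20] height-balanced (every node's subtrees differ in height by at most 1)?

Tree (level-order array): [47, 9, None, 1, 12, None, None, None, 25, 20, 41, None, None, None, 44]
Definition: a tree is height-balanced if, at every node, |h(left) - h(right)| <= 1 (empty subtree has height -1).
Bottom-up per-node check:
  node 1: h_left=-1, h_right=-1, diff=0 [OK], height=0
  node 20: h_left=-1, h_right=-1, diff=0 [OK], height=0
  node 44: h_left=-1, h_right=-1, diff=0 [OK], height=0
  node 41: h_left=-1, h_right=0, diff=1 [OK], height=1
  node 25: h_left=0, h_right=1, diff=1 [OK], height=2
  node 12: h_left=-1, h_right=2, diff=3 [FAIL (|-1-2|=3 > 1)], height=3
  node 9: h_left=0, h_right=3, diff=3 [FAIL (|0-3|=3 > 1)], height=4
  node 47: h_left=4, h_right=-1, diff=5 [FAIL (|4--1|=5 > 1)], height=5
Node 12 violates the condition: |-1 - 2| = 3 > 1.
Result: Not balanced


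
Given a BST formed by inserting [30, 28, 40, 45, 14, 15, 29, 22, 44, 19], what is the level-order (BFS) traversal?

Tree insertion order: [30, 28, 40, 45, 14, 15, 29, 22, 44, 19]
Tree (level-order array): [30, 28, 40, 14, 29, None, 45, None, 15, None, None, 44, None, None, 22, None, None, 19]
BFS from the root, enqueuing left then right child of each popped node:
  queue [30] -> pop 30, enqueue [28, 40], visited so far: [30]
  queue [28, 40] -> pop 28, enqueue [14, 29], visited so far: [30, 28]
  queue [40, 14, 29] -> pop 40, enqueue [45], visited so far: [30, 28, 40]
  queue [14, 29, 45] -> pop 14, enqueue [15], visited so far: [30, 28, 40, 14]
  queue [29, 45, 15] -> pop 29, enqueue [none], visited so far: [30, 28, 40, 14, 29]
  queue [45, 15] -> pop 45, enqueue [44], visited so far: [30, 28, 40, 14, 29, 45]
  queue [15, 44] -> pop 15, enqueue [22], visited so far: [30, 28, 40, 14, 29, 45, 15]
  queue [44, 22] -> pop 44, enqueue [none], visited so far: [30, 28, 40, 14, 29, 45, 15, 44]
  queue [22] -> pop 22, enqueue [19], visited so far: [30, 28, 40, 14, 29, 45, 15, 44, 22]
  queue [19] -> pop 19, enqueue [none], visited so far: [30, 28, 40, 14, 29, 45, 15, 44, 22, 19]
Result: [30, 28, 40, 14, 29, 45, 15, 44, 22, 19]


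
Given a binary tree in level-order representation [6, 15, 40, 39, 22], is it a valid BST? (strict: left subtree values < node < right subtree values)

Level-order array: [6, 15, 40, 39, 22]
Validate using subtree bounds (lo, hi): at each node, require lo < value < hi,
then recurse left with hi=value and right with lo=value.
Preorder trace (stopping at first violation):
  at node 6 with bounds (-inf, +inf): OK
  at node 15 with bounds (-inf, 6): VIOLATION
Node 15 violates its bound: not (-inf < 15 < 6).
Result: Not a valid BST


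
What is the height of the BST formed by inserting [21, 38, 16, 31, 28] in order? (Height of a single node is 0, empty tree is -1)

Insertion order: [21, 38, 16, 31, 28]
Tree (level-order array): [21, 16, 38, None, None, 31, None, 28]
Compute height bottom-up (empty subtree = -1):
  height(16) = 1 + max(-1, -1) = 0
  height(28) = 1 + max(-1, -1) = 0
  height(31) = 1 + max(0, -1) = 1
  height(38) = 1 + max(1, -1) = 2
  height(21) = 1 + max(0, 2) = 3
Height = 3


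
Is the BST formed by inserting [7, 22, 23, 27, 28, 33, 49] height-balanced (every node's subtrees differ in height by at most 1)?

Tree (level-order array): [7, None, 22, None, 23, None, 27, None, 28, None, 33, None, 49]
Definition: a tree is height-balanced if, at every node, |h(left) - h(right)| <= 1 (empty subtree has height -1).
Bottom-up per-node check:
  node 49: h_left=-1, h_right=-1, diff=0 [OK], height=0
  node 33: h_left=-1, h_right=0, diff=1 [OK], height=1
  node 28: h_left=-1, h_right=1, diff=2 [FAIL (|-1-1|=2 > 1)], height=2
  node 27: h_left=-1, h_right=2, diff=3 [FAIL (|-1-2|=3 > 1)], height=3
  node 23: h_left=-1, h_right=3, diff=4 [FAIL (|-1-3|=4 > 1)], height=4
  node 22: h_left=-1, h_right=4, diff=5 [FAIL (|-1-4|=5 > 1)], height=5
  node 7: h_left=-1, h_right=5, diff=6 [FAIL (|-1-5|=6 > 1)], height=6
Node 28 violates the condition: |-1 - 1| = 2 > 1.
Result: Not balanced


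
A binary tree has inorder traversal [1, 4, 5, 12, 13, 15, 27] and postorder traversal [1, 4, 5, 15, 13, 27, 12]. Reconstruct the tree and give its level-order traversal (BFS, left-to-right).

Inorder:   [1, 4, 5, 12, 13, 15, 27]
Postorder: [1, 4, 5, 15, 13, 27, 12]
Algorithm: postorder visits root last, so walk postorder right-to-left;
each value is the root of the current inorder slice — split it at that
value, recurse on the right subtree first, then the left.
Recursive splits:
  root=12; inorder splits into left=[1, 4, 5], right=[13, 15, 27]
  root=27; inorder splits into left=[13, 15], right=[]
  root=13; inorder splits into left=[], right=[15]
  root=15; inorder splits into left=[], right=[]
  root=5; inorder splits into left=[1, 4], right=[]
  root=4; inorder splits into left=[1], right=[]
  root=1; inorder splits into left=[], right=[]
Reconstructed level-order: [12, 5, 27, 4, 13, 1, 15]


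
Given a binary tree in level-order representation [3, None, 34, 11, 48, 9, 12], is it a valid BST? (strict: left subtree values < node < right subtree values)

Level-order array: [3, None, 34, 11, 48, 9, 12]
Validate using subtree bounds (lo, hi): at each node, require lo < value < hi,
then recurse left with hi=value and right with lo=value.
Preorder trace (stopping at first violation):
  at node 3 with bounds (-inf, +inf): OK
  at node 34 with bounds (3, +inf): OK
  at node 11 with bounds (3, 34): OK
  at node 9 with bounds (3, 11): OK
  at node 12 with bounds (11, 34): OK
  at node 48 with bounds (34, +inf): OK
No violation found at any node.
Result: Valid BST


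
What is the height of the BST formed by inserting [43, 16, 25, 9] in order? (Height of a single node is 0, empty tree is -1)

Insertion order: [43, 16, 25, 9]
Tree (level-order array): [43, 16, None, 9, 25]
Compute height bottom-up (empty subtree = -1):
  height(9) = 1 + max(-1, -1) = 0
  height(25) = 1 + max(-1, -1) = 0
  height(16) = 1 + max(0, 0) = 1
  height(43) = 1 + max(1, -1) = 2
Height = 2


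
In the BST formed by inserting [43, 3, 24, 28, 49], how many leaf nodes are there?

Tree built from: [43, 3, 24, 28, 49]
Tree (level-order array): [43, 3, 49, None, 24, None, None, None, 28]
Rule: A leaf has 0 children.
Per-node child counts:
  node 43: 2 child(ren)
  node 3: 1 child(ren)
  node 24: 1 child(ren)
  node 28: 0 child(ren)
  node 49: 0 child(ren)
Matching nodes: [28, 49]
Count of leaf nodes: 2


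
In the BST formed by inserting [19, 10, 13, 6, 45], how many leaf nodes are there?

Tree built from: [19, 10, 13, 6, 45]
Tree (level-order array): [19, 10, 45, 6, 13]
Rule: A leaf has 0 children.
Per-node child counts:
  node 19: 2 child(ren)
  node 10: 2 child(ren)
  node 6: 0 child(ren)
  node 13: 0 child(ren)
  node 45: 0 child(ren)
Matching nodes: [6, 13, 45]
Count of leaf nodes: 3


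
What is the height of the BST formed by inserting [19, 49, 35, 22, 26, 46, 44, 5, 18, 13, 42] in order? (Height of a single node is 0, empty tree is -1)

Insertion order: [19, 49, 35, 22, 26, 46, 44, 5, 18, 13, 42]
Tree (level-order array): [19, 5, 49, None, 18, 35, None, 13, None, 22, 46, None, None, None, 26, 44, None, None, None, 42]
Compute height bottom-up (empty subtree = -1):
  height(13) = 1 + max(-1, -1) = 0
  height(18) = 1 + max(0, -1) = 1
  height(5) = 1 + max(-1, 1) = 2
  height(26) = 1 + max(-1, -1) = 0
  height(22) = 1 + max(-1, 0) = 1
  height(42) = 1 + max(-1, -1) = 0
  height(44) = 1 + max(0, -1) = 1
  height(46) = 1 + max(1, -1) = 2
  height(35) = 1 + max(1, 2) = 3
  height(49) = 1 + max(3, -1) = 4
  height(19) = 1 + max(2, 4) = 5
Height = 5


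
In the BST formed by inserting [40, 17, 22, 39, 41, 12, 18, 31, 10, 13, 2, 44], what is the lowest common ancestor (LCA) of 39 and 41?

Tree insertion order: [40, 17, 22, 39, 41, 12, 18, 31, 10, 13, 2, 44]
Tree (level-order array): [40, 17, 41, 12, 22, None, 44, 10, 13, 18, 39, None, None, 2, None, None, None, None, None, 31]
In a BST, the LCA of p=39, q=41 is the first node v on the
root-to-leaf path with p <= v <= q (go left if both < v, right if both > v).
Walk from root:
  at 40: 39 <= 40 <= 41, this is the LCA
LCA = 40


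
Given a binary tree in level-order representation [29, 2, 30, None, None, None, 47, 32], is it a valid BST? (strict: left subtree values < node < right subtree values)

Level-order array: [29, 2, 30, None, None, None, 47, 32]
Validate using subtree bounds (lo, hi): at each node, require lo < value < hi,
then recurse left with hi=value and right with lo=value.
Preorder trace (stopping at first violation):
  at node 29 with bounds (-inf, +inf): OK
  at node 2 with bounds (-inf, 29): OK
  at node 30 with bounds (29, +inf): OK
  at node 47 with bounds (30, +inf): OK
  at node 32 with bounds (30, 47): OK
No violation found at any node.
Result: Valid BST


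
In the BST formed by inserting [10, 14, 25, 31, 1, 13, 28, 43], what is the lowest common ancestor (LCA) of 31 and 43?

Tree insertion order: [10, 14, 25, 31, 1, 13, 28, 43]
Tree (level-order array): [10, 1, 14, None, None, 13, 25, None, None, None, 31, 28, 43]
In a BST, the LCA of p=31, q=43 is the first node v on the
root-to-leaf path with p <= v <= q (go left if both < v, right if both > v).
Walk from root:
  at 10: both 31 and 43 > 10, go right
  at 14: both 31 and 43 > 14, go right
  at 25: both 31 and 43 > 25, go right
  at 31: 31 <= 31 <= 43, this is the LCA
LCA = 31


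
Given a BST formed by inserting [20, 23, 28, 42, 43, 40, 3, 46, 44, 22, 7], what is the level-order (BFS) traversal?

Tree insertion order: [20, 23, 28, 42, 43, 40, 3, 46, 44, 22, 7]
Tree (level-order array): [20, 3, 23, None, 7, 22, 28, None, None, None, None, None, 42, 40, 43, None, None, None, 46, 44]
BFS from the root, enqueuing left then right child of each popped node:
  queue [20] -> pop 20, enqueue [3, 23], visited so far: [20]
  queue [3, 23] -> pop 3, enqueue [7], visited so far: [20, 3]
  queue [23, 7] -> pop 23, enqueue [22, 28], visited so far: [20, 3, 23]
  queue [7, 22, 28] -> pop 7, enqueue [none], visited so far: [20, 3, 23, 7]
  queue [22, 28] -> pop 22, enqueue [none], visited so far: [20, 3, 23, 7, 22]
  queue [28] -> pop 28, enqueue [42], visited so far: [20, 3, 23, 7, 22, 28]
  queue [42] -> pop 42, enqueue [40, 43], visited so far: [20, 3, 23, 7, 22, 28, 42]
  queue [40, 43] -> pop 40, enqueue [none], visited so far: [20, 3, 23, 7, 22, 28, 42, 40]
  queue [43] -> pop 43, enqueue [46], visited so far: [20, 3, 23, 7, 22, 28, 42, 40, 43]
  queue [46] -> pop 46, enqueue [44], visited so far: [20, 3, 23, 7, 22, 28, 42, 40, 43, 46]
  queue [44] -> pop 44, enqueue [none], visited so far: [20, 3, 23, 7, 22, 28, 42, 40, 43, 46, 44]
Result: [20, 3, 23, 7, 22, 28, 42, 40, 43, 46, 44]


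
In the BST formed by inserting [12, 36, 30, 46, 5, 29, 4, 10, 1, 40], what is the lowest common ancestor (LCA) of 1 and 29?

Tree insertion order: [12, 36, 30, 46, 5, 29, 4, 10, 1, 40]
Tree (level-order array): [12, 5, 36, 4, 10, 30, 46, 1, None, None, None, 29, None, 40]
In a BST, the LCA of p=1, q=29 is the first node v on the
root-to-leaf path with p <= v <= q (go left if both < v, right if both > v).
Walk from root:
  at 12: 1 <= 12 <= 29, this is the LCA
LCA = 12


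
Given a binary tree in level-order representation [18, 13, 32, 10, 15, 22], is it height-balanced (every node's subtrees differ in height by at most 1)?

Tree (level-order array): [18, 13, 32, 10, 15, 22]
Definition: a tree is height-balanced if, at every node, |h(left) - h(right)| <= 1 (empty subtree has height -1).
Bottom-up per-node check:
  node 10: h_left=-1, h_right=-1, diff=0 [OK], height=0
  node 15: h_left=-1, h_right=-1, diff=0 [OK], height=0
  node 13: h_left=0, h_right=0, diff=0 [OK], height=1
  node 22: h_left=-1, h_right=-1, diff=0 [OK], height=0
  node 32: h_left=0, h_right=-1, diff=1 [OK], height=1
  node 18: h_left=1, h_right=1, diff=0 [OK], height=2
All nodes satisfy the balance condition.
Result: Balanced


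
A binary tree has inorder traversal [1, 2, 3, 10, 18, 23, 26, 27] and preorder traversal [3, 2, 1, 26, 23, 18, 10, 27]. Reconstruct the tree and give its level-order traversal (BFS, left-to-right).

Inorder:  [1, 2, 3, 10, 18, 23, 26, 27]
Preorder: [3, 2, 1, 26, 23, 18, 10, 27]
Algorithm: preorder visits root first, so consume preorder in order;
for each root, split the current inorder slice at that value into
left-subtree inorder and right-subtree inorder, then recurse.
Recursive splits:
  root=3; inorder splits into left=[1, 2], right=[10, 18, 23, 26, 27]
  root=2; inorder splits into left=[1], right=[]
  root=1; inorder splits into left=[], right=[]
  root=26; inorder splits into left=[10, 18, 23], right=[27]
  root=23; inorder splits into left=[10, 18], right=[]
  root=18; inorder splits into left=[10], right=[]
  root=10; inorder splits into left=[], right=[]
  root=27; inorder splits into left=[], right=[]
Reconstructed level-order: [3, 2, 26, 1, 23, 27, 18, 10]


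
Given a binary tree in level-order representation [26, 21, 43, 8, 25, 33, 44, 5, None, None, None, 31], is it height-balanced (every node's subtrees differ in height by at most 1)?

Tree (level-order array): [26, 21, 43, 8, 25, 33, 44, 5, None, None, None, 31]
Definition: a tree is height-balanced if, at every node, |h(left) - h(right)| <= 1 (empty subtree has height -1).
Bottom-up per-node check:
  node 5: h_left=-1, h_right=-1, diff=0 [OK], height=0
  node 8: h_left=0, h_right=-1, diff=1 [OK], height=1
  node 25: h_left=-1, h_right=-1, diff=0 [OK], height=0
  node 21: h_left=1, h_right=0, diff=1 [OK], height=2
  node 31: h_left=-1, h_right=-1, diff=0 [OK], height=0
  node 33: h_left=0, h_right=-1, diff=1 [OK], height=1
  node 44: h_left=-1, h_right=-1, diff=0 [OK], height=0
  node 43: h_left=1, h_right=0, diff=1 [OK], height=2
  node 26: h_left=2, h_right=2, diff=0 [OK], height=3
All nodes satisfy the balance condition.
Result: Balanced


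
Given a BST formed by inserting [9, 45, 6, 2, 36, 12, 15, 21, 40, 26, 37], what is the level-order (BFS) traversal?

Tree insertion order: [9, 45, 6, 2, 36, 12, 15, 21, 40, 26, 37]
Tree (level-order array): [9, 6, 45, 2, None, 36, None, None, None, 12, 40, None, 15, 37, None, None, 21, None, None, None, 26]
BFS from the root, enqueuing left then right child of each popped node:
  queue [9] -> pop 9, enqueue [6, 45], visited so far: [9]
  queue [6, 45] -> pop 6, enqueue [2], visited so far: [9, 6]
  queue [45, 2] -> pop 45, enqueue [36], visited so far: [9, 6, 45]
  queue [2, 36] -> pop 2, enqueue [none], visited so far: [9, 6, 45, 2]
  queue [36] -> pop 36, enqueue [12, 40], visited so far: [9, 6, 45, 2, 36]
  queue [12, 40] -> pop 12, enqueue [15], visited so far: [9, 6, 45, 2, 36, 12]
  queue [40, 15] -> pop 40, enqueue [37], visited so far: [9, 6, 45, 2, 36, 12, 40]
  queue [15, 37] -> pop 15, enqueue [21], visited so far: [9, 6, 45, 2, 36, 12, 40, 15]
  queue [37, 21] -> pop 37, enqueue [none], visited so far: [9, 6, 45, 2, 36, 12, 40, 15, 37]
  queue [21] -> pop 21, enqueue [26], visited so far: [9, 6, 45, 2, 36, 12, 40, 15, 37, 21]
  queue [26] -> pop 26, enqueue [none], visited so far: [9, 6, 45, 2, 36, 12, 40, 15, 37, 21, 26]
Result: [9, 6, 45, 2, 36, 12, 40, 15, 37, 21, 26]
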